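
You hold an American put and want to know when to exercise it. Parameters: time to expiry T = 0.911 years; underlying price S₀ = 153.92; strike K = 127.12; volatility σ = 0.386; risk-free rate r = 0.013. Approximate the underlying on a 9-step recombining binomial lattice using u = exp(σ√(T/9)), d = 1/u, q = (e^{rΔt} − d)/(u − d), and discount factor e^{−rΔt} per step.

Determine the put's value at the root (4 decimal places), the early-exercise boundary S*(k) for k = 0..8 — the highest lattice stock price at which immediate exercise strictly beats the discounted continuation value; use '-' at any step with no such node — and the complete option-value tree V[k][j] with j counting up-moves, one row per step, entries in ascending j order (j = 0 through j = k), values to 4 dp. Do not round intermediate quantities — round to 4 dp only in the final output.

price = 9.5213
boundary = - - - - - - 73.6694 83.2955 94.1795
tree:
9.5213
13.7232 4.8975
19.2825 7.6090 1.9105
26.3051 11.5643 3.2529 0.4302
34.6800 17.1099 5.4593 0.8200 0.0000
43.9778 24.4867 8.9937 1.5631 0.0000 0.0000
53.4506 33.6166 14.4508 2.9795 0.0000 0.0000 0.0000
61.9643 43.8245 22.4132 5.6792 0.0000 0.0000 0.0000 0.0000
69.4941 53.4506 32.9405 10.8253 0.0000 0.0000 0.0000 0.0000 0.0000
76.1537 61.9643 43.8245 20.6344 0.0000 0.0000 0.0000 0.0000 0.0000 0.0000

params: Δt=0.10122 u=1.13067 d=0.88443 q=0.47468 e^(-rΔt)=0.99868
t_9 payoffs: 76.1537 61.9643 43.8245 20.6344 0.0000 0.0000 0.0000 0.0000 0.0000 0.0000
t_8: node(8,0) S=57.6259 payoff=69.4941 vs cont=69.3269 → 69.4941 [stop]  node(8,1) S=73.6694 payoff=53.4506 vs cont=53.2834 → 53.4506 [stop]  node(8,2) S=94.1795 payoff=32.9405 vs cont=32.7733 → 32.9405 [stop]  node(8,3) S=120.3998 payoff=6.7202 vs cont=10.8253 → 10.8253 [wait]  node(8,4) S=153.9200 payoff=0.0000 vs cont=0.0000 → 0.0000 [wait]  node(8,5) S=196.7725 payoff=0.0000 vs cont=0.0000 → 0.0000 [wait]  node(8,6) S=251.5554 payoff=0.0000 vs cont=0.0000 → 0.0000 [wait]  node(8,7) S=321.5904 payoff=0.0000 vs cont=0.0000 → 0.0000 [wait]  node(8,8) S=411.1235 payoff=0.0000 vs cont=0.0000 → 0.0000 [wait]  ⇒ S*(8)=94.1795
t_7: node(7,0) S=65.1557 payoff=61.9643 vs cont=61.7971 → 61.9643 [stop]  node(7,1) S=83.2955 payoff=43.8245 vs cont=43.6573 → 43.8245 [stop]  node(7,2) S=106.4856 payoff=20.6344 vs cont=22.4132 → 22.4132 [wait]  node(7,3) S=136.1321 payoff=0.0000 vs cont=5.6792 → 5.6792 [wait]  node(7,4) S=174.0322 payoff=0.0000 vs cont=0.0000 → 0.0000 [wait]  node(7,5) S=222.4841 payoff=0.0000 vs cont=0.0000 → 0.0000 [wait]  node(7,6) S=284.4254 payoff=0.0000 vs cont=0.0000 → 0.0000 [wait]  node(7,7) S=363.6116 payoff=0.0000 vs cont=0.0000 → 0.0000 [wait]  ⇒ S*(7)=83.2955
t_6: node(6,0) S=73.6694 payoff=53.4506 vs cont=53.2834 → 53.4506 [stop]  node(6,1) S=94.1795 payoff=32.9405 vs cont=33.6166 → 33.6166 [wait]  node(6,2) S=120.3998 payoff=6.7202 vs cont=14.4508 → 14.4508 [wait]  node(6,3) S=153.9200 payoff=0.0000 vs cont=2.9795 → 2.9795 [wait]  node(6,4) S=196.7725 payoff=0.0000 vs cont=0.0000 → 0.0000 [wait]  node(6,5) S=251.5554 payoff=0.0000 vs cont=0.0000 → 0.0000 [wait]  node(6,6) S=321.5904 payoff=0.0000 vs cont=0.0000 → 0.0000 [wait]  ⇒ S*(6)=73.6694
t_5: node(5,0) S=83.2955 payoff=43.8245 vs cont=43.9778 → 43.9778 [wait]  node(5,1) S=106.4856 payoff=20.6344 vs cont=24.4867 → 24.4867 [wait]  node(5,2) S=136.1321 payoff=0.0000 vs cont=8.9937 → 8.9937 [wait]  node(5,3) S=174.0322 payoff=0.0000 vs cont=1.5631 → 1.5631 [wait]  node(5,4) S=222.4841 payoff=0.0000 vs cont=0.0000 → 0.0000 [wait]  node(5,5) S=284.4254 payoff=0.0000 vs cont=0.0000 → 0.0000 [wait]  ⇒ S*(5)=-
t_4: node(4,0) S=94.1795 payoff=32.9405 vs cont=34.6800 → 34.6800 [wait]  node(4,1) S=120.3998 payoff=6.7202 vs cont=17.1099 → 17.1099 [wait]  node(4,2) S=153.9200 payoff=0.0000 vs cont=5.4593 → 5.4593 [wait]  node(4,3) S=196.7725 payoff=0.0000 vs cont=0.8200 → 0.8200 [wait]  node(4,4) S=251.5554 payoff=0.0000 vs cont=0.0000 → 0.0000 [wait]  ⇒ S*(4)=-
t_3: node(3,0) S=106.4856 payoff=20.6344 vs cont=26.3051 → 26.3051 [wait]  node(3,1) S=136.1321 payoff=0.0000 vs cont=11.5643 → 11.5643 [wait]  node(3,2) S=174.0322 payoff=0.0000 vs cont=3.2529 → 3.2529 [wait]  node(3,3) S=222.4841 payoff=0.0000 vs cont=0.4302 → 0.4302 [wait]  ⇒ S*(3)=-
t_2: node(2,0) S=120.3998 payoff=6.7202 vs cont=19.2825 → 19.2825 [wait]  node(2,1) S=153.9200 payoff=0.0000 vs cont=7.6090 → 7.6090 [wait]  node(2,2) S=196.7725 payoff=0.0000 vs cont=1.9105 → 1.9105 [wait]  ⇒ S*(2)=-
t_1: node(1,0) S=136.1321 payoff=0.0000 vs cont=13.7232 → 13.7232 [wait]  node(1,1) S=174.0322 payoff=0.0000 vs cont=4.8975 → 4.8975 [wait]  ⇒ S*(1)=-
t_0: node(0,0) S=153.9200 payoff=0.0000 vs cont=9.5213 → 9.5213 [wait]  ⇒ S*(0)=-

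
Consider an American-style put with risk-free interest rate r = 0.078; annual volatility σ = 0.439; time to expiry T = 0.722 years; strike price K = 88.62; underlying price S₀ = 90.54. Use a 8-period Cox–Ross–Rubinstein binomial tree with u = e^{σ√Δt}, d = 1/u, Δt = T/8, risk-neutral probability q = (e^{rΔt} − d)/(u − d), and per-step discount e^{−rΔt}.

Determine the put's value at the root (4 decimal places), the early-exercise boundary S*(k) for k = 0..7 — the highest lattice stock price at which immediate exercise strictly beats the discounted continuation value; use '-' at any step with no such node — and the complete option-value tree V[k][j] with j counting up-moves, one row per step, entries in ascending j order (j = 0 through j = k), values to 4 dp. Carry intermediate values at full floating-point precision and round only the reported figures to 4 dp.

params: Δt=0.09025 u=1.14097 d=0.87644 q=0.49378 e^(-rΔt)=0.99299
t_8 payoffs: 57.0966 47.5821 35.1960 19.0714 0.0000 0.0000 0.0000 0.0000 0.0000
t_7: node(7,0) S=35.9674 payoff=52.6526 vs cont=52.0310 → 52.6526 [stop]  node(7,1) S=46.8232 payoff=41.7968 vs cont=41.1752 → 41.7968 [stop]  node(7,2) S=60.9555 payoff=27.6645 vs cont=27.0429 → 27.6645 [stop]  node(7,3) S=79.3532 payoff=9.2668 vs cont=9.5865 → 9.5865 [wait]  node(7,4) S=103.3038 payoff=0.0000 vs cont=0.0000 → 0.0000 [wait]  node(7,5) S=134.4833 payoff=0.0000 vs cont=0.0000 → 0.0000 [wait]  node(7,6) S=175.0735 payoff=0.0000 vs cont=0.0000 → 0.0000 [wait]  node(7,7) S=227.9147 payoff=0.0000 vs cont=0.0000 → 0.0000 [wait]  ⇒ S*(7)=60.9555
t_6: node(6,0) S=41.0379 payoff=47.5821 vs cont=46.9605 → 47.5821 [stop]  node(6,1) S=53.4240 payoff=35.1960 vs cont=34.5743 → 35.1960 [stop]  node(6,2) S=69.5486 payoff=19.0714 vs cont=18.6065 → 19.0714 [stop]  node(6,3) S=90.5400 payoff=0.0000 vs cont=4.8188 → 4.8188 [wait]  node(6,4) S=117.8671 payoff=0.0000 vs cont=0.0000 → 0.0000 [wait]  node(6,5) S=153.4420 payoff=0.0000 vs cont=0.0000 → 0.0000 [wait]  node(6,6) S=199.7544 payoff=0.0000 vs cont=0.0000 → 0.0000 [wait]  ⇒ S*(6)=69.5486
t_5: node(5,0) S=46.8232 payoff=41.7968 vs cont=41.1752 → 41.7968 [stop]  node(5,1) S=60.9555 payoff=27.6645 vs cont=27.0429 → 27.6645 [stop]  node(5,2) S=79.3532 payoff=9.2668 vs cont=11.9493 → 11.9493 [wait]  node(5,3) S=103.3038 payoff=0.0000 vs cont=2.4223 → 2.4223 [wait]  node(5,4) S=134.4833 payoff=0.0000 vs cont=0.0000 → 0.0000 [wait]  node(5,5) S=175.0735 payoff=0.0000 vs cont=0.0000 → 0.0000 [wait]  ⇒ S*(5)=60.9555
t_4: node(4,0) S=53.4240 payoff=35.1960 vs cont=34.5743 → 35.1960 [stop]  node(4,1) S=69.5486 payoff=19.0714 vs cont=19.7650 → 19.7650 [wait]  node(4,2) S=90.5400 payoff=0.0000 vs cont=7.1942 → 7.1942 [wait]  node(4,3) S=117.8671 payoff=0.0000 vs cont=1.2176 → 1.2176 [wait]  node(4,4) S=153.4420 payoff=0.0000 vs cont=0.0000 → 0.0000 [wait]  ⇒ S*(4)=53.4240
t_3: node(3,0) S=60.9555 payoff=27.6645 vs cont=27.3830 → 27.6645 [stop]  node(3,1) S=79.3532 payoff=9.2668 vs cont=13.4627 → 13.4627 [wait]  node(3,2) S=103.3038 payoff=0.0000 vs cont=4.2133 → 4.2133 [wait]  node(3,3) S=134.4833 payoff=0.0000 vs cont=0.6120 → 0.6120 [wait]  ⇒ S*(3)=60.9555
t_2: node(2,0) S=69.5486 payoff=19.0714 vs cont=20.5070 → 20.5070 [wait]  node(2,1) S=90.5400 payoff=0.0000 vs cont=8.8331 → 8.8331 [wait]  node(2,2) S=117.8671 payoff=0.0000 vs cont=2.4180 → 2.4180 [wait]  ⇒ S*(2)=-
t_1: node(1,0) S=79.3532 payoff=9.2668 vs cont=14.6392 → 14.6392 [wait]  node(1,1) S=103.3038 payoff=0.0000 vs cont=5.6257 → 5.6257 [wait]  ⇒ S*(1)=-
t_0: node(0,0) S=90.5400 payoff=0.0000 vs cont=10.1170 → 10.1170 [wait]  ⇒ S*(0)=-

price = 10.1170
boundary = - - - 60.9555 53.4240 60.9555 69.5486 60.9555
tree:
10.1170
14.6392 5.6257
20.5070 8.8331 2.4180
27.6645 13.4627 4.2133 0.6120
35.1960 19.7650 7.1942 1.2176 0.0000
41.7968 27.6645 11.9493 2.4223 0.0000 0.0000
47.5821 35.1960 19.0714 4.8188 0.0000 0.0000 0.0000
52.6526 41.7968 27.6645 9.5865 0.0000 0.0000 0.0000 0.0000
57.0966 47.5821 35.1960 19.0714 0.0000 0.0000 0.0000 0.0000 0.0000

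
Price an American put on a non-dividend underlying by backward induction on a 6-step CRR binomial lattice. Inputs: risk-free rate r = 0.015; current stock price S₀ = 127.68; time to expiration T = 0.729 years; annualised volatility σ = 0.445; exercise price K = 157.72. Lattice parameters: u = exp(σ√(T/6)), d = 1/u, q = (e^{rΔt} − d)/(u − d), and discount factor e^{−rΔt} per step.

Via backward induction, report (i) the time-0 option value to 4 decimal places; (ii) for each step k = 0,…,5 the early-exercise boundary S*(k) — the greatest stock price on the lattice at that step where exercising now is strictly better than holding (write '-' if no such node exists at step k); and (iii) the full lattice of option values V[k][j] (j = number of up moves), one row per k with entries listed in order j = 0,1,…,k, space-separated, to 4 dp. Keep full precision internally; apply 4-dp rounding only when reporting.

price = 39.2395
boundary = - - - 80.1731 93.6253 109.3347
tree:
39.2395
51.2224 25.7249
64.3575 36.4405 13.6030
77.5469 49.5647 21.6130 4.5199
89.0663 64.0947 33.1852 8.4980 0.0000
98.9306 77.5469 48.3853 15.9775 0.0000 0.0000
107.3775 89.0663 64.0947 30.0400 0.0000 0.0000 0.0000

Δt=0.12150, u=1.16779, d=0.85632, q=0.46716, disc=e^(-rΔt)=0.99818
k=6 terminal: V=max(K-S,0) → 107.3775 89.0663 64.0947 30.0400 0.0000 0.0000 0.0000
k=5: j=0 S=58.7894 intr=98.9306 cont=98.6434 V=98.9306[EX]; j=1 S=80.1731 intr=77.5469 cont=77.2597 V=77.5469[EX]; j=2 S=109.3347 intr=48.3853 cont=48.0981 V=48.3853[EX]; j=3 S=149.1034 intr=8.6166 cont=15.9775 V=15.9775[hold]; j=4 S=203.3373 intr=0.0000 cont=0.0000 V=0.0000[hold]; j=5 S=277.2978 intr=0.0000 cont=0.0000 V=0.0000[hold]  S*(5)=109.3347
k=4: j=0 S=68.6537 intr=89.0663 cont=88.7791 V=89.0663[EX]; j=1 S=93.6253 intr=64.0947 cont=63.8075 V=64.0947[EX]; j=2 S=127.6800 intr=30.0400 cont=33.1852 V=33.1852[hold]; j=3 S=174.1215 intr=0.0000 cont=8.4980 V=8.4980[hold]; j=4 S=237.4552 intr=0.0000 cont=0.0000 V=0.0000[hold]  S*(4)=93.6253
k=3: j=0 S=80.1731 intr=77.5469 cont=77.2597 V=77.5469[EX]; j=1 S=109.3347 intr=48.3853 cont=49.5647 V=49.5647[hold]; j=2 S=149.1034 intr=8.6166 cont=21.6130 V=21.6130[hold]; j=3 S=203.3373 intr=0.0000 cont=4.5199 V=4.5199[hold]  S*(3)=80.1731
k=2: j=0 S=93.6253 intr=64.0947 cont=64.3575 V=64.3575[hold]; j=1 S=127.6800 intr=30.0400 cont=36.4405 V=36.4405[hold]; j=2 S=174.1215 intr=0.0000 cont=13.6030 V=13.6030[hold]  S*(2)=-
k=1: j=0 S=109.3347 intr=48.3853 cont=51.2224 V=51.2224[hold]; j=1 S=149.1034 intr=8.6166 cont=25.7249 V=25.7249[hold]  S*(1)=-
k=0: j=0 S=127.6800 intr=30.0400 cont=39.2395 V=39.2395[hold]  S*(0)=-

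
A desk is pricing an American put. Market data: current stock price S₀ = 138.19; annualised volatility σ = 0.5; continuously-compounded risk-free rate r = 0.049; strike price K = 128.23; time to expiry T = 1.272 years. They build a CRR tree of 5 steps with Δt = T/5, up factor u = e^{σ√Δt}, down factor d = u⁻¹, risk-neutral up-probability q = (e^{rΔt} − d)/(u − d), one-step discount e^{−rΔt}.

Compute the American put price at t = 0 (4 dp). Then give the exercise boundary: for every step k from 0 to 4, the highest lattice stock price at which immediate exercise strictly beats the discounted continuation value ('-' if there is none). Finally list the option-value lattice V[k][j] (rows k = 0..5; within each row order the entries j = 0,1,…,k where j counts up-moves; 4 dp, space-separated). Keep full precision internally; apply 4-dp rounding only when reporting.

Δt=0.25440, u=1.28684, d=0.77710, q=0.46189, disc=e^(-rΔt)=0.98761
k=5 terminal: V=max(K-S,0) → 89.0691 63.3812 20.8430 0.0000 0.0000 0.0000
k=4: j=0 S=50.3938 intr=77.8362 cont=76.2477 V=77.8362[EX]; j=1 S=83.4501 intr=44.7799 cont=43.1914 V=44.7799[EX]; j=2 S=138.1900 intr=0.0000 cont=11.0768 V=11.0768[hold]; j=3 S=228.8371 intr=0.0000 cont=0.0000 V=0.0000[hold]; j=4 S=378.9450 intr=0.0000 cont=0.0000 V=0.0000[hold]  S*(4)=83.4501
k=3: j=0 S=64.8488 intr=63.3812 cont=61.7927 V=63.3812[EX]; j=1 S=107.3870 intr=20.8430 cont=28.8508 V=28.8508[hold]; j=2 S=177.8286 intr=0.0000 cont=5.8867 V=5.8867[hold]; j=3 S=294.4770 intr=0.0000 cont=0.0000 V=0.0000[hold]  S*(3)=64.8488
k=2: j=0 S=83.4501 intr=44.7799 cont=46.8443 V=46.8443[hold]; j=1 S=138.1900 intr=0.0000 cont=18.0179 V=18.0179[hold]; j=2 S=228.8371 intr=0.0000 cont=3.1284 V=3.1284[hold]  S*(2)=-
k=1: j=0 S=107.3870 intr=20.8430 cont=33.1142 V=33.1142[hold]; j=1 S=177.8286 intr=0.0000 cont=11.0025 V=11.0025[hold]  S*(1)=-
k=0: j=0 S=138.1900 intr=0.0000 cont=22.6173 V=22.6173[hold]  S*(0)=-

price = 22.6173
boundary = - - - 64.8488 83.4501
tree:
22.6173
33.1142 11.0025
46.8443 18.0179 3.1284
63.3812 28.8508 5.8867 0.0000
77.8362 44.7799 11.0768 0.0000 0.0000
89.0691 63.3812 20.8430 0.0000 0.0000 0.0000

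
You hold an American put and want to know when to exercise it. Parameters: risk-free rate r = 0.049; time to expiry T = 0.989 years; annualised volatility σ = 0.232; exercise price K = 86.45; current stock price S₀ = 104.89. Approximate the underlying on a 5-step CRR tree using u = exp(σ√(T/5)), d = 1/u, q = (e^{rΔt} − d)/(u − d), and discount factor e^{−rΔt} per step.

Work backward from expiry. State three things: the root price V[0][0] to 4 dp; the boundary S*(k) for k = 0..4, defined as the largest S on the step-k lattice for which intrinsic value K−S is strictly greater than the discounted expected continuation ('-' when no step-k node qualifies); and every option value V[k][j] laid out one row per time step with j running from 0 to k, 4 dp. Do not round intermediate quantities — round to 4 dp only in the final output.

price = 1.8490
boundary = - - - - 69.4208
tree:
1.8490
3.3789 0.4789
6.0274 1.0103 0.0000
10.3937 2.1311 0.0000 0.0000
17.0292 4.4957 0.0000 0.0000 0.0000
23.8350 9.4837 0.0000 0.0000 0.0000 0.0000

params: Δt=0.19780 u=1.10869 d=0.90196 q=0.52134 e^(-rΔt)=0.99035
t_5 payoffs: 23.8350 9.4837 0.0000 0.0000 0.0000 0.0000
t_4: node(4,0) S=69.4208 payoff=17.0292 vs cont=16.1953 → 17.0292 [stop]  node(4,1) S=85.3320 payoff=1.1180 vs cont=4.4957 → 4.4957 [wait]  node(4,2) S=104.8900 payoff=0.0000 vs cont=0.0000 → 0.0000 [wait]  node(4,3) S=128.9307 payoff=0.0000 vs cont=0.0000 → 0.0000 [wait]  node(4,4) S=158.4814 payoff=0.0000 vs cont=0.0000 → 0.0000 [wait]  ⇒ S*(4)=69.4208
t_3: node(3,0) S=76.9663 payoff=9.4837 vs cont=10.3937 → 10.3937 [wait]  node(3,1) S=94.6069 payoff=0.0000 vs cont=2.1311 → 2.1311 [wait]  node(3,2) S=116.2907 payoff=0.0000 vs cont=0.0000 → 0.0000 [wait]  node(3,3) S=142.9445 payoff=0.0000 vs cont=0.0000 → 0.0000 [wait]  ⇒ S*(3)=-
t_2: node(2,0) S=85.3320 payoff=1.1180 vs cont=6.0274 → 6.0274 [wait]  node(2,1) S=104.8900 payoff=0.0000 vs cont=1.0103 → 1.0103 [wait]  node(2,2) S=128.9307 payoff=0.0000 vs cont=0.0000 → 0.0000 [wait]  ⇒ S*(2)=-
t_1: node(1,0) S=94.6069 payoff=0.0000 vs cont=3.3789 → 3.3789 [wait]  node(1,1) S=116.2907 payoff=0.0000 vs cont=0.4789 → 0.4789 [wait]  ⇒ S*(1)=-
t_0: node(0,0) S=104.8900 payoff=0.0000 vs cont=1.8490 → 1.8490 [wait]  ⇒ S*(0)=-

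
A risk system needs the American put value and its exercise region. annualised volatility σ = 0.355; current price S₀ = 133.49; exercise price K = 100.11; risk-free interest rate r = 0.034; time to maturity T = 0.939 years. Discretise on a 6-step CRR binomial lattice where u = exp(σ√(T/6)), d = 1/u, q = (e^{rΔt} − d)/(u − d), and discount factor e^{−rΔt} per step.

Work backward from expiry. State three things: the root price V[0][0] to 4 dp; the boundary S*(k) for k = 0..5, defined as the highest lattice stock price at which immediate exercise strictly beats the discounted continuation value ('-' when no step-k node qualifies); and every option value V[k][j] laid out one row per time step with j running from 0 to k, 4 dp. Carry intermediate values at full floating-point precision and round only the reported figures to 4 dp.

price = 3.3405
boundary = - - - - 76.1171 87.5939
tree:
3.3405
5.6917 0.8694
9.4990 1.6935 0.0000
15.4101 3.2987 0.0000 0.0000
23.9929 6.4255 0.0000 0.0000 0.0000
33.9659 12.5161 0.0000 0.0000 0.0000 0.0000
42.6323 23.9929 0.0000 0.0000 0.0000 0.0000 0.0000

Δt=0.15650, u=1.15078, d=0.86898, q=0.48388, disc=e^(-rΔt)=0.99469
k=6 terminal: V=max(K-S,0) → 42.6323 23.9929 0.0000 0.0000 0.0000 0.0000 0.0000
k=5: j=0 S=66.1441 intr=33.9659 cont=33.4347 V=33.9659[EX]; j=1 S=87.5939 intr=12.5161 cont=12.3175 V=12.5161[EX]; j=2 S=115.9998 intr=0.0000 cont=0.0000 V=0.0000[hold]; j=3 S=153.6174 intr=0.0000 cont=0.0000 V=0.0000[hold]; j=4 S=203.4340 intr=0.0000 cont=0.0000 V=0.0000[hold]; j=5 S=269.4056 intr=0.0000 cont=0.0000 V=0.0000[hold]  S*(5)=87.5939
k=4: j=0 S=76.1171 intr=23.9929 cont=23.4616 V=23.9929[EX]; j=1 S=100.8012 intr=0.0000 cont=6.4255 V=6.4255[hold]; j=2 S=133.4900 intr=0.0000 cont=0.0000 V=0.0000[hold]; j=3 S=176.7795 intr=0.0000 cont=0.0000 V=0.0000[hold]; j=4 S=234.1073 intr=0.0000 cont=0.0000 V=0.0000[hold]  S*(4)=76.1171
k=3: j=0 S=87.5939 intr=12.5161 cont=15.4101 V=15.4101[hold]; j=1 S=115.9998 intr=0.0000 cont=3.2987 V=3.2987[hold]; j=2 S=153.6174 intr=0.0000 cont=0.0000 V=0.0000[hold]; j=3 S=203.4340 intr=0.0000 cont=0.0000 V=0.0000[hold]  S*(3)=-
k=2: j=0 S=100.8012 intr=0.0000 cont=9.4990 V=9.4990[hold]; j=1 S=133.4900 intr=0.0000 cont=1.6935 V=1.6935[hold]; j=2 S=176.7795 intr=0.0000 cont=0.0000 V=0.0000[hold]  S*(2)=-
k=1: j=0 S=115.9998 intr=0.0000 cont=5.6917 V=5.6917[hold]; j=1 S=153.6174 intr=0.0000 cont=0.8694 V=0.8694[hold]  S*(1)=-
k=0: j=0 S=133.4900 intr=0.0000 cont=3.3405 V=3.3405[hold]  S*(0)=-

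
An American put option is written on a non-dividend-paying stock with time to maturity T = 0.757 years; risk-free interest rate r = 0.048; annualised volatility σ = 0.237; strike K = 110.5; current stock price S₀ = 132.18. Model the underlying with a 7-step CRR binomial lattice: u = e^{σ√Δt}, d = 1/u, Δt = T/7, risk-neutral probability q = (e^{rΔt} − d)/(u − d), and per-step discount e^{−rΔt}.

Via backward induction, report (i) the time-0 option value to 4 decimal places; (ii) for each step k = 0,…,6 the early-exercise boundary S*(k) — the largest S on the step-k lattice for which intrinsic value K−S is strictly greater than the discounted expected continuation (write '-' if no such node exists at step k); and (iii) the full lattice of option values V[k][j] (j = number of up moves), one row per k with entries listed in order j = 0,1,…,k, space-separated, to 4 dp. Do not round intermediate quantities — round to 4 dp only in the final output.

Δt=0.10814  u=1.08106  d=0.92502  q=0.51388  discount=0.99482
step 7 (expiry): payoffs max(K−S,0) = 33.8997 20.9787 5.8782 0.0000 0.0000 0.0000 0.0000 0.0000
step 6: (k=6,j=0): S=82.8092, (K−S)⁺=27.6908, hold=27.1187 ⇒ V=27.6908 exercise | (k=6,j=1): S=96.7775, (K−S)⁺=13.7225, hold=13.1504 ⇒ V=13.7225 exercise | (k=6,j=2): S=113.1019, (K−S)⁺=0.0000, hold=2.8427 ⇒ V=2.8427 continue | (k=6,j=3): S=132.1800, (K−S)⁺=0.0000, hold=0.0000 ⇒ V=0.0000 continue | (k=6,j=4): S=154.4762, (K−S)⁺=0.0000, hold=0.0000 ⇒ V=0.0000 continue | (k=6,j=5): S=180.5333, (K−S)⁺=0.0000, hold=0.0000 ⇒ V=0.0000 continue | (k=6,j=6): S=210.9857, (K−S)⁺=0.0000, hold=0.0000 ⇒ V=0.0000 continue  boundary S*=96.7775
step 5: (k=5,j=0): S=89.5213, (K−S)⁺=20.9787, hold=20.4066 ⇒ V=20.9787 exercise | (k=5,j=1): S=104.6218, (K−S)⁺=5.8782, hold=8.0895 ⇒ V=8.0895 continue | (k=5,j=2): S=122.2694, (K−S)⁺=0.0000, hold=1.3748 ⇒ V=1.3748 continue | (k=5,j=3): S=142.8939, (K−S)⁺=0.0000, hold=0.0000 ⇒ V=0.0000 continue | (k=5,j=4): S=166.9973, (K−S)⁺=0.0000, hold=0.0000 ⇒ V=0.0000 continue | (k=5,j=5): S=195.1665, (K−S)⁺=0.0000, hold=0.0000 ⇒ V=0.0000 continue  boundary S*=89.5213
step 4: (k=4,j=0): S=96.7775, (K−S)⁺=13.7225, hold=14.2809 ⇒ V=14.2809 continue | (k=4,j=1): S=113.1019, (K−S)⁺=0.0000, hold=4.6149 ⇒ V=4.6149 continue | (k=4,j=2): S=132.1800, (K−S)⁺=0.0000, hold=0.6648 ⇒ V=0.6648 continue | (k=4,j=3): S=154.4762, (K−S)⁺=0.0000, hold=0.0000 ⇒ V=0.0000 continue | (k=4,j=4): S=180.5333, (K−S)⁺=0.0000, hold=0.0000 ⇒ V=0.0000 continue  boundary S*=-
step 3: (k=3,j=0): S=104.6218, (K−S)⁺=5.8782, hold=9.2655 ⇒ V=9.2655 continue | (k=3,j=1): S=122.2694, (K−S)⁺=0.0000, hold=2.5717 ⇒ V=2.5717 continue | (k=3,j=2): S=142.8939, (K−S)⁺=0.0000, hold=0.3215 ⇒ V=0.3215 continue | (k=3,j=3): S=166.9973, (K−S)⁺=0.0000, hold=0.0000 ⇒ V=0.0000 continue  boundary S*=-
step 2: (k=2,j=0): S=113.1019, (K−S)⁺=0.0000, hold=5.7955 ⇒ V=5.7955 continue | (k=2,j=1): S=132.1800, (K−S)⁺=0.0000, hold=1.4080 ⇒ V=1.4080 continue | (k=2,j=2): S=154.4762, (K−S)⁺=0.0000, hold=0.1555 ⇒ V=0.1555 continue  boundary S*=-
step 1: (k=1,j=0): S=122.2694, (K−S)⁺=0.0000, hold=3.5226 ⇒ V=3.5226 continue | (k=1,j=1): S=142.8939, (K−S)⁺=0.0000, hold=0.7604 ⇒ V=0.7604 continue  boundary S*=-
step 0: (k=0,j=0): S=132.1800, (K−S)⁺=0.0000, hold=2.0923 ⇒ V=2.0923 continue  boundary S*=-

price = 2.0923
boundary = - - - - - 89.5213 96.7775
tree:
2.0923
3.5226 0.7604
5.7955 1.4080 0.1555
9.2655 2.5717 0.3215 0.0000
14.2809 4.6149 0.6648 0.0000 0.0000
20.9787 8.0895 1.3748 0.0000 0.0000 0.0000
27.6908 13.7225 2.8427 0.0000 0.0000 0.0000 0.0000
33.8997 20.9787 5.8782 0.0000 0.0000 0.0000 0.0000 0.0000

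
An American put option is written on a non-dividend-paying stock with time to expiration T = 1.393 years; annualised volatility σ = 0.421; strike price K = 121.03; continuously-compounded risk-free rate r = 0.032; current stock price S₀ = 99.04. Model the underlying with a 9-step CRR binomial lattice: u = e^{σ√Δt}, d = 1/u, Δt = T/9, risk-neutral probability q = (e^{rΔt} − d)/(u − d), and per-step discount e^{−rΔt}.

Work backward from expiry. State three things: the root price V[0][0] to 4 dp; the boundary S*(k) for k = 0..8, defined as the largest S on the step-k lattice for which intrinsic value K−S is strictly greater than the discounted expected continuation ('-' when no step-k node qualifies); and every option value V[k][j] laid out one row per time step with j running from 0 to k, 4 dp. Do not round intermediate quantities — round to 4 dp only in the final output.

Δt=0.15478, u=1.18014, d=0.84736, q=0.47361, disc=e^(-rΔt)=0.99506
k=9 terminal: V=max(K-S,0) → 98.7238 89.9638 77.7635 60.7719 37.1074 4.1494 0.0000 0.0000 0.0000 0.0000
k=8: j=0 S=26.3243 intr=94.7057 cont=94.1078 V=94.7057[EX]; j=1 S=36.6623 intr=84.3677 cont=83.7697 V=84.3677[EX]; j=2 S=51.0603 intr=69.9697 cont=69.3717 V=69.9697[EX]; j=3 S=71.1127 intr=49.9173 cont=49.3193 V=49.9173[EX]; j=4 S=99.0400 intr=21.9900 cont=21.3920 V=21.9900[EX]; j=5 S=137.9349 intr=0.0000 cont=2.1734 V=2.1734[hold]; j=6 S=192.1046 intr=0.0000 cont=0.0000 V=0.0000[hold]; j=7 S=267.5477 intr=0.0000 cont=0.0000 V=0.0000[hold]; j=8 S=372.6188 intr=0.0000 cont=0.0000 V=0.0000[hold]  S*(8)=99.0400
k=7: j=0 S=31.0662 intr=89.9638 cont=89.3658 V=89.9638[EX]; j=1 S=43.2665 intr=77.7635 cont=77.1655 V=77.7635[EX]; j=2 S=60.2581 intr=60.7719 cont=60.1739 V=60.7719[EX]; j=3 S=83.9226 intr=37.1074 cont=36.5094 V=37.1074[EX]; j=4 S=116.8806 intr=4.1494 cont=12.5424 V=12.5424[hold]; j=5 S=162.7818 intr=0.0000 cont=1.1384 V=1.1384[hold]; j=6 S=226.7094 intr=0.0000 cont=0.0000 V=0.0000[hold]; j=7 S=315.7425 intr=0.0000 cont=0.0000 V=0.0000[hold]  S*(7)=83.9226
k=6: j=0 S=36.6623 intr=84.3677 cont=83.7697 V=84.3677[EX]; j=1 S=51.0603 intr=69.9697 cont=69.3717 V=69.9697[EX]; j=2 S=71.1127 intr=49.9173 cont=49.3193 V=49.9173[EX]; j=3 S=99.0400 intr=21.9900 cont=25.3474 V=25.3474[hold]; j=4 S=137.9349 intr=0.0000 cont=7.1061 V=7.1061[hold]; j=5 S=192.1046 intr=0.0000 cont=0.5963 V=0.5963[hold]; j=6 S=267.5477 intr=0.0000 cont=0.0000 V=0.0000[hold]  S*(6)=71.1127
k=5: j=0 S=43.2665 intr=77.7635 cont=77.1655 V=77.7635[EX]; j=1 S=60.2581 intr=60.7719 cont=60.1739 V=60.7719[EX]; j=2 S=83.9226 intr=37.1074 cont=38.0917 V=38.0917[hold]; j=3 S=116.8806 intr=4.1494 cont=16.6256 V=16.6256[hold]; j=4 S=162.7818 intr=0.0000 cont=4.0031 V=4.0031[hold]; j=5 S=226.7094 intr=0.0000 cont=0.3123 V=0.3123[hold]  S*(5)=60.2581
k=4: j=0 S=51.0603 intr=69.9697 cont=69.3717 V=69.9697[EX]; j=1 S=71.1127 intr=49.9173 cont=49.7832 V=49.9173[EX]; j=2 S=99.0400 intr=21.9900 cont=27.7872 V=27.7872[hold]; j=3 S=137.9349 intr=0.0000 cont=10.5949 V=10.5949[hold]; j=4 S=192.1046 intr=0.0000 cont=2.2440 V=2.2440[hold]  S*(4)=71.1127
k=3: j=0 S=60.2581 intr=60.7719 cont=60.1739 V=60.7719[EX]; j=1 S=83.9226 intr=37.1074 cont=39.2415 V=39.2415[hold]; j=2 S=116.8806 intr=4.1494 cont=19.5478 V=19.5478[hold]; j=3 S=162.7818 intr=0.0000 cont=6.6071 V=6.6071[hold]  S*(3)=60.2581
k=2: j=0 S=71.1127 intr=49.9173 cont=50.3251 V=50.3251[hold]; j=1 S=99.0400 intr=21.9900 cont=29.7666 V=29.7666[hold]; j=2 S=137.9349 intr=0.0000 cont=13.3527 V=13.3527[hold]  S*(2)=-
k=1: j=0 S=83.9226 intr=37.1074 cont=40.3879 V=40.3879[hold]; j=1 S=116.8806 intr=4.1494 cont=21.8842 V=21.8842[hold]  S*(1)=-
k=0: j=0 S=99.0400 intr=21.9900 cont=31.4681 V=31.4681[hold]  S*(0)=-

price = 31.4681
boundary = - - - 60.2581 71.1127 60.2581 71.1127 83.9226 99.0400
tree:
31.4681
40.3879 21.8842
50.3251 29.7666 13.3527
60.7719 39.2415 19.5478 6.6071
69.9697 49.9173 27.7872 10.5949 2.2440
77.7635 60.7719 38.0917 16.6256 4.0031 0.3123
84.3677 69.9697 49.9173 25.3474 7.1061 0.5963 0.0000
89.9638 77.7635 60.7719 37.1074 12.5424 1.1384 0.0000 0.0000
94.7057 84.3677 69.9697 49.9173 21.9900 2.1734 0.0000 0.0000 0.0000
98.7238 89.9638 77.7635 60.7719 37.1074 4.1494 0.0000 0.0000 0.0000 0.0000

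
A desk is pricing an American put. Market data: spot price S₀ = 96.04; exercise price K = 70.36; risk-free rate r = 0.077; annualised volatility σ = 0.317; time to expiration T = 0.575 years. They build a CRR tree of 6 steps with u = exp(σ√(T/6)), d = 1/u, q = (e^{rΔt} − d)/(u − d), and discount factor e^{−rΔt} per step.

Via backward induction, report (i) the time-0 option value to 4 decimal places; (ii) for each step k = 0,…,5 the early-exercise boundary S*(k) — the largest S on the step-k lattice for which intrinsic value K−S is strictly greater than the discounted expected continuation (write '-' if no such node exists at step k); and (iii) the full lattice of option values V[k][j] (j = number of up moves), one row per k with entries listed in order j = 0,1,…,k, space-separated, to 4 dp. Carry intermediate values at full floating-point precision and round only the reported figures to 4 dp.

Δt=0.09583  u=1.10311  d=0.90653  q=0.51316  discount=0.99265
step 6 (expiry): payoffs max(K−S,0) = 17.0586 5.5000 0.0000 0.0000 0.0000 0.0000 0.0000
step 5: (k=5,j=0): S=58.7974, (K−S)⁺=11.5626, hold=11.0454 ⇒ V=11.5626 exercise | (k=5,j=1): S=71.5477, (K−S)⁺=0.0000, hold=2.6579 ⇒ V=2.6579 continue | (k=5,j=2): S=87.0629, (K−S)⁺=0.0000, hold=0.0000 ⇒ V=0.0000 continue | (k=5,j=3): S=105.9427, (K−S)⁺=0.0000, hold=0.0000 ⇒ V=0.0000 continue | (k=5,j=4): S=128.9166, (K−S)⁺=0.0000, hold=0.0000 ⇒ V=0.0000 continue | (k=5,j=5): S=156.8724, (K−S)⁺=0.0000, hold=0.0000 ⇒ V=0.0000 continue  boundary S*=58.7974
step 4: (k=4,j=0): S=64.8600, (K−S)⁺=5.5000, hold=6.9417 ⇒ V=6.9417 continue | (k=4,j=1): S=78.9250, (K−S)⁺=0.0000, hold=1.2845 ⇒ V=1.2845 continue | (k=4,j=2): S=96.0400, (K−S)⁺=0.0000, hold=0.0000 ⇒ V=0.0000 continue | (k=4,j=3): S=116.8665, (K−S)⁺=0.0000, hold=0.0000 ⇒ V=0.0000 continue | (k=4,j=4): S=142.2092, (K−S)⁺=0.0000, hold=0.0000 ⇒ V=0.0000 continue  boundary S*=-
step 3: (k=3,j=0): S=71.5477, (K−S)⁺=0.0000, hold=4.0089 ⇒ V=4.0089 continue | (k=3,j=1): S=87.0629, (K−S)⁺=0.0000, hold=0.6207 ⇒ V=0.6207 continue | (k=3,j=2): S=105.9427, (K−S)⁺=0.0000, hold=0.0000 ⇒ V=0.0000 continue | (k=3,j=3): S=128.9166, (K−S)⁺=0.0000, hold=0.0000 ⇒ V=0.0000 continue  boundary S*=-
step 2: (k=2,j=0): S=78.9250, (K−S)⁺=0.0000, hold=2.2535 ⇒ V=2.2535 continue | (k=2,j=1): S=96.0400, (K−S)⁺=0.0000, hold=0.3000 ⇒ V=0.3000 continue | (k=2,j=2): S=116.8665, (K−S)⁺=0.0000, hold=0.0000 ⇒ V=0.0000 continue  boundary S*=-
step 1: (k=1,j=0): S=87.0629, (K−S)⁺=0.0000, hold=1.2418 ⇒ V=1.2418 continue | (k=1,j=1): S=105.9427, (K−S)⁺=0.0000, hold=0.1450 ⇒ V=0.1450 continue  boundary S*=-
step 0: (k=0,j=0): S=96.0400, (K−S)⁺=0.0000, hold=0.6740 ⇒ V=0.6740 continue  boundary S*=-

price = 0.6740
boundary = - - - - - 58.7974
tree:
0.6740
1.2418 0.1450
2.2535 0.3000 0.0000
4.0089 0.6207 0.0000 0.0000
6.9417 1.2845 0.0000 0.0000 0.0000
11.5626 2.6579 0.0000 0.0000 0.0000 0.0000
17.0586 5.5000 0.0000 0.0000 0.0000 0.0000 0.0000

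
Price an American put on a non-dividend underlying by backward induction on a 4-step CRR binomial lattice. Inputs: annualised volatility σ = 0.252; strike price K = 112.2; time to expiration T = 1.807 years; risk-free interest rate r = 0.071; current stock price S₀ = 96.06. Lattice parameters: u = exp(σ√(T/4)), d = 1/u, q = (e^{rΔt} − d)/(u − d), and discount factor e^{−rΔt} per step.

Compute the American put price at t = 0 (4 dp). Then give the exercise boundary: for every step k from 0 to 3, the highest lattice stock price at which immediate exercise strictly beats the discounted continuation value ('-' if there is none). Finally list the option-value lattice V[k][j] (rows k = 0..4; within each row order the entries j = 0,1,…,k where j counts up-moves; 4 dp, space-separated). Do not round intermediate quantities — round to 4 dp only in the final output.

price = 18.3019
boundary = - 81.0931 68.4582 81.0931
tree:
18.3019
31.1069 9.0508
43.7418 17.1912 3.0175
54.4082 31.1069 6.9788 0.0000
63.4126 43.7418 16.1400 0.0000 0.0000

Δt=0.45175, u=1.18456, d=0.84419, q=0.55352, disc=e^(-rΔt)=0.96843
k=4 terminal: V=max(K-S,0) → 63.4126 43.7418 16.1400 0.0000 0.0000
k=3: j=0 S=57.7918 intr=54.4082 cont=50.8665 V=54.4082[EX]; j=1 S=81.0931 intr=31.1069 cont=27.5653 V=31.1069[EX]; j=2 S=113.7893 intr=0.0000 cont=6.9788 V=6.9788[hold]; j=3 S=159.6683 intr=0.0000 cont=0.0000 V=0.0000[hold]  S*(3)=81.0931
k=2: j=0 S=68.4582 intr=43.7418 cont=40.2002 V=43.7418[EX]; j=1 S=96.0600 intr=16.1400 cont=17.1912 V=17.1912[hold]; j=2 S=134.7907 intr=0.0000 cont=3.0175 V=3.0175[hold]  S*(2)=68.4582
k=1: j=0 S=81.0931 intr=31.1069 cont=28.1288 V=31.1069[EX]; j=1 S=113.7893 intr=0.0000 cont=9.0508 V=9.0508[hold]  S*(1)=81.0931
k=0: j=0 S=96.0600 intr=16.1400 cont=18.3019 V=18.3019[hold]  S*(0)=-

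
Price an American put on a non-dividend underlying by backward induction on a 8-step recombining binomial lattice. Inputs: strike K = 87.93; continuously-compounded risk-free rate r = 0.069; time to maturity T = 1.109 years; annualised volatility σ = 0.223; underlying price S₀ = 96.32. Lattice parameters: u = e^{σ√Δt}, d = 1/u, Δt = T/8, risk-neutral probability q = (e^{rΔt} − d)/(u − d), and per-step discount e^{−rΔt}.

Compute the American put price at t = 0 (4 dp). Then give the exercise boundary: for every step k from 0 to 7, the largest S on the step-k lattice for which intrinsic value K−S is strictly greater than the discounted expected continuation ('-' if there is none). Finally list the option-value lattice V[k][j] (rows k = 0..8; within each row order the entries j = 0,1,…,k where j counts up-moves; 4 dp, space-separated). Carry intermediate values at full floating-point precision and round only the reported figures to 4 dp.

price = 3.3585
boundary = - - - - 69.1006 75.0828 69.1006 75.0828
tree:
3.3585
5.4317 1.6316
8.5287 2.8593 0.6026
12.9335 4.8845 1.1649 0.1286
18.8294 8.0829 2.2150 0.2806 0.0000
24.3350 12.8472 4.1208 0.6119 0.0000 0.0000
29.4019 18.8294 7.4389 1.3345 0.0000 0.0000 0.0000
34.0651 24.3350 12.8472 2.9103 0.0000 0.0000 0.0000 0.0000
38.3568 29.4019 18.8294 6.3471 0.0000 0.0000 0.0000 0.0000 0.0000

Δt=0.13862  u=1.08657  d=0.92033  q=0.53707  discount=0.99048
step 8 (expiry): payoffs max(K−S,0) = 38.3568 29.4019 18.8294 6.3471 0.0000 0.0000 0.0000 0.0000 0.0000
step 7: (k=7,j=0): S=53.8649, (K−S)⁺=34.0651, hold=33.2281 ⇒ V=34.0651 exercise | (k=7,j=1): S=63.5950, (K−S)⁺=24.3350, hold=23.4979 ⇒ V=24.3350 exercise | (k=7,j=2): S=75.0828, (K−S)⁺=12.8472, hold=12.0102 ⇒ V=12.8472 exercise | (k=7,j=3): S=88.6457, (K−S)⁺=0.0000, hold=2.9103 ⇒ V=2.9103 continue | (k=7,j=4): S=104.6587, (K−S)⁺=0.0000, hold=0.0000 ⇒ V=0.0000 continue | (k=7,j=5): S=123.5642, (K−S)⁺=0.0000, hold=0.0000 ⇒ V=0.0000 continue | (k=7,j=6): S=145.8848, (K−S)⁺=0.0000, hold=0.0000 ⇒ V=0.0000 continue | (k=7,j=7): S=172.2373, (K−S)⁺=0.0000, hold=0.0000 ⇒ V=0.0000 continue  boundary S*=75.0828
step 6: (k=6,j=0): S=58.5281, (K−S)⁺=29.4019, hold=28.5649 ⇒ V=29.4019 exercise | (k=6,j=1): S=69.1006, (K−S)⁺=18.8294, hold=17.9924 ⇒ V=18.8294 exercise | (k=6,j=2): S=81.5829, (K−S)⁺=6.3471, hold=7.4389 ⇒ V=7.4389 continue | (k=6,j=3): S=96.3200, (K−S)⁺=0.0000, hold=1.3345 ⇒ V=1.3345 continue | (k=6,j=4): S=113.7192, (K−S)⁺=0.0000, hold=0.0000 ⇒ V=0.0000 continue | (k=6,j=5): S=134.2614, (K−S)⁺=0.0000, hold=0.0000 ⇒ V=0.0000 continue | (k=6,j=6): S=158.5144, (K−S)⁺=0.0000, hold=0.0000 ⇒ V=0.0000 continue  boundary S*=69.1006
step 5: (k=5,j=0): S=63.5950, (K−S)⁺=24.3350, hold=23.4979 ⇒ V=24.3350 exercise | (k=5,j=1): S=75.0828, (K−S)⁺=12.8472, hold=12.5910 ⇒ V=12.8472 exercise | (k=5,j=2): S=88.6457, (K−S)⁺=0.0000, hold=4.1208 ⇒ V=4.1208 continue | (k=5,j=3): S=104.6587, (K−S)⁺=0.0000, hold=0.6119 ⇒ V=0.6119 continue | (k=5,j=4): S=123.5642, (K−S)⁺=0.0000, hold=0.0000 ⇒ V=0.0000 continue | (k=5,j=5): S=145.8848, (K−S)⁺=0.0000, hold=0.0000 ⇒ V=0.0000 continue  boundary S*=75.0828
step 4: (k=4,j=0): S=69.1006, (K−S)⁺=18.8294, hold=17.9924 ⇒ V=18.8294 exercise | (k=4,j=1): S=81.5829, (K−S)⁺=6.3471, hold=8.0829 ⇒ V=8.0829 continue | (k=4,j=2): S=96.3200, (K−S)⁺=0.0000, hold=2.2150 ⇒ V=2.2150 continue | (k=4,j=3): S=113.7192, (K−S)⁺=0.0000, hold=0.2806 ⇒ V=0.2806 continue | (k=4,j=4): S=134.2614, (K−S)⁺=0.0000, hold=0.0000 ⇒ V=0.0000 continue  boundary S*=69.1006
step 3: (k=3,j=0): S=75.0828, (K−S)⁺=12.8472, hold=12.9335 ⇒ V=12.9335 continue | (k=3,j=1): S=88.6457, (K−S)⁺=0.0000, hold=4.8845 ⇒ V=4.8845 continue | (k=3,j=2): S=104.6587, (K−S)⁺=0.0000, hold=1.1649 ⇒ V=1.1649 continue | (k=3,j=3): S=123.5642, (K−S)⁺=0.0000, hold=0.1286 ⇒ V=0.1286 continue  boundary S*=-
step 2: (k=2,j=0): S=81.5829, (K−S)⁺=6.3471, hold=8.5287 ⇒ V=8.5287 continue | (k=2,j=1): S=96.3200, (K−S)⁺=0.0000, hold=2.8593 ⇒ V=2.8593 continue | (k=2,j=2): S=113.7192, (K−S)⁺=0.0000, hold=0.6026 ⇒ V=0.6026 continue  boundary S*=-
step 1: (k=1,j=0): S=88.6457, (K−S)⁺=0.0000, hold=5.4317 ⇒ V=5.4317 continue | (k=1,j=1): S=104.6587, (K−S)⁺=0.0000, hold=1.6316 ⇒ V=1.6316 continue  boundary S*=-
step 0: (k=0,j=0): S=96.3200, (K−S)⁺=0.0000, hold=3.3585 ⇒ V=3.3585 continue  boundary S*=-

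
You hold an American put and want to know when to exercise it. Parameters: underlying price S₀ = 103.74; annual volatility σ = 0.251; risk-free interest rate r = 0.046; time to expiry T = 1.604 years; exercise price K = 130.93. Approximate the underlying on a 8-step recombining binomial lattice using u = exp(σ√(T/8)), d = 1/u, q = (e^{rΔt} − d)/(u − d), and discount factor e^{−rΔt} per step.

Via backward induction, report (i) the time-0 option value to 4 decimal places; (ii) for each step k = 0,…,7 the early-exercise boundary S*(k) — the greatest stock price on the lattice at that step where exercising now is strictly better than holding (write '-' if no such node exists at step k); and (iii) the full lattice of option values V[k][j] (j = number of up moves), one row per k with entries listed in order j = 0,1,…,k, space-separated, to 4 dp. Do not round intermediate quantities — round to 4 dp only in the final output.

price = 28.2632
boundary = - 92.7119 82.8562 92.7119 103.7400 92.7119 103.7400 116.0799
tree:
28.2632
38.2181 19.3257
48.0738 27.7000 11.7269
56.8819 38.2181 18.2178 5.7784
64.7536 48.0738 27.1900 10.0316 1.8463
71.7885 56.8819 38.2181 16.8903 3.7034 0.1171
78.0755 64.7536 48.0738 27.1900 7.4203 0.2426 0.0000
83.6942 71.7885 56.8819 38.2181 14.8501 0.5029 0.0000 0.0000
88.7156 78.0755 64.7536 48.0738 27.1900 1.0424 0.0000 0.0000 0.0000

Δt=0.20050, u=1.11895, d=0.89369, q=0.51307, disc=e^(-rΔt)=0.99082
k=8 terminal: V=max(K-S,0) → 88.7156 78.0755 64.7536 48.0738 27.1900 1.0424 0.0000 0.0000 0.0000
k=7: j=0 S=47.2358 intr=83.6942 cont=82.4922 V=83.6942[EX]; j=1 S=59.1415 intr=71.7885 cont=70.5864 V=71.7885[EX]; j=2 S=74.0481 intr=56.8819 cont=55.6799 V=56.8819[EX]; j=3 S=92.7119 intr=38.2181 cont=37.0161 V=38.2181[EX]; j=4 S=116.0799 intr=14.8501 cont=13.6481 V=14.8501[EX]; j=5 S=145.3377 intr=0.0000 cont=0.5029 V=0.5029[hold]; j=6 S=181.9700 intr=0.0000 cont=0.0000 V=0.0000[hold]; j=7 S=227.8354 intr=0.0000 cont=0.0000 V=0.0000[hold]  S*(7)=116.0799
k=6: j=0 S=52.8545 intr=78.0755 cont=76.8735 V=78.0755[EX]; j=1 S=66.1764 intr=64.7536 cont=63.5516 V=64.7536[EX]; j=2 S=82.8562 intr=48.0738 cont=46.8718 V=48.0738[EX]; j=3 S=103.7400 intr=27.1900 cont=25.9880 V=27.1900[EX]; j=4 S=129.8876 intr=1.0424 cont=7.4203 V=7.4203[hold]; j=5 S=162.6257 intr=0.0000 cont=0.2426 V=0.2426[hold]; j=6 S=203.6154 intr=0.0000 cont=0.0000 V=0.0000[hold]  S*(6)=103.7400
k=5: j=0 S=59.1415 intr=71.7885 cont=70.5864 V=71.7885[EX]; j=1 S=74.0481 intr=56.8819 cont=55.6799 V=56.8819[EX]; j=2 S=92.7119 intr=38.2181 cont=37.0161 V=38.2181[EX]; j=3 S=116.0799 intr=14.8501 cont=16.8903 V=16.8903[hold]; j=4 S=145.3377 intr=0.0000 cont=3.7034 V=3.7034[hold]; j=5 S=181.9700 intr=0.0000 cont=0.1171 V=0.1171[hold]  S*(5)=92.7119
k=4: j=0 S=66.1764 intr=64.7536 cont=63.5516 V=64.7536[EX]; j=1 S=82.8562 intr=48.0738 cont=46.8718 V=48.0738[EX]; j=2 S=103.7400 intr=27.1900 cont=27.0251 V=27.1900[EX]; j=3 S=129.8876 intr=1.0424 cont=10.0316 V=10.0316[hold]; j=4 S=162.6257 intr=0.0000 cont=1.8463 V=1.8463[hold]  S*(4)=103.7400
k=3: j=0 S=74.0481 intr=56.8819 cont=55.6799 V=56.8819[EX]; j=1 S=92.7119 intr=38.2181 cont=37.0161 V=38.2181[EX]; j=2 S=116.0799 intr=14.8501 cont=18.2178 V=18.2178[hold]; j=3 S=145.3377 intr=0.0000 cont=5.7784 V=5.7784[hold]  S*(3)=92.7119
k=2: j=0 S=82.8562 intr=48.0738 cont=46.8718 V=48.0738[EX]; j=1 S=103.7400 intr=27.1900 cont=27.7000 V=27.7000[hold]; j=2 S=129.8876 intr=1.0424 cont=11.7269 V=11.7269[hold]  S*(2)=82.8562
k=1: j=0 S=92.7119 intr=38.2181 cont=37.2753 V=38.2181[EX]; j=1 S=116.0799 intr=14.8501 cont=19.3257 V=19.3257[hold]  S*(1)=92.7119
k=0: j=0 S=103.7400 intr=27.1900 cont=28.2632 V=28.2632[hold]  S*(0)=-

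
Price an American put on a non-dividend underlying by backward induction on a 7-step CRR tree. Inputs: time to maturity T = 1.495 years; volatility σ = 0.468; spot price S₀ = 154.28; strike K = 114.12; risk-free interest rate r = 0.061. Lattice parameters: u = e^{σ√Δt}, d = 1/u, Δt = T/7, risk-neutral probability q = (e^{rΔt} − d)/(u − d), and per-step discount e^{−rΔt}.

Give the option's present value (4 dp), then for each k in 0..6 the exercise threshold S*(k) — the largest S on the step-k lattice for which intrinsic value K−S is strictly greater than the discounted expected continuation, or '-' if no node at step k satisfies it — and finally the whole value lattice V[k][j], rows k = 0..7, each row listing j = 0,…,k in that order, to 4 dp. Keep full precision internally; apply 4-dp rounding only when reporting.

price = 10.7534
boundary = - - - - 64.9519 52.3194 64.9519
tree:
10.7534
16.5054 4.7230
24.6418 8.0109 1.2368
35.5527 13.3198 2.3923 0.0000
49.1681 21.5564 4.6273 0.0000 0.0000
61.8006 33.5576 8.9503 0.0000 0.0000 0.0000
71.9763 49.1681 17.3120 0.0000 0.0000 0.0000 0.0000
80.1728 61.8006 33.4854 0.0000 0.0000 0.0000 0.0000 0.0000

Δt=0.21357, u=1.24145, d=0.80551, q=0.47622, disc=e^(-rΔt)=0.98706
k=7 terminal: V=max(K-S,0) → 80.1728 61.8006 33.4854 0.0000 0.0000 0.0000 0.0000 0.0000
k=6: j=0 S=42.1437 intr=71.9763 cont=70.4992 V=71.9763[EX]; j=1 S=64.9519 intr=49.1681 cont=47.6910 V=49.1681[EX]; j=2 S=100.1038 intr=14.0162 cont=17.3120 V=17.3120[hold]; j=3 S=154.2800 intr=0.0000 cont=0.0000 V=0.0000[hold]; j=4 S=237.7763 intr=0.0000 cont=0.0000 V=0.0000[hold]; j=5 S=366.4607 intr=0.0000 cont=0.0000 V=0.0000[hold]; j=6 S=564.7891 intr=0.0000 cont=0.0000 V=0.0000[hold]  S*(6)=64.9519
k=5: j=0 S=52.3194 intr=61.8006 cont=60.3235 V=61.8006[EX]; j=1 S=80.6346 intr=33.4854 cont=33.5576 V=33.5576[hold]; j=2 S=124.2740 intr=0.0000 cont=8.9503 V=8.9503[hold]; j=3 S=191.5310 intr=0.0000 cont=0.0000 V=0.0000[hold]; j=4 S=295.1875 intr=0.0000 cont=0.0000 V=0.0000[hold]; j=5 S=454.9428 intr=0.0000 cont=0.0000 V=0.0000[hold]  S*(5)=52.3194
k=4: j=0 S=64.9519 intr=49.1681 cont=47.7249 V=49.1681[EX]; j=1 S=100.1038 intr=14.0162 cont=21.5564 V=21.5564[hold]; j=2 S=154.2800 intr=0.0000 cont=4.6273 V=4.6273[hold]; j=3 S=237.7763 intr=0.0000 cont=0.0000 V=0.0000[hold]; j=4 S=366.4607 intr=0.0000 cont=0.0000 V=0.0000[hold]  S*(4)=64.9519
k=3: j=0 S=80.6346 intr=33.4854 cont=35.5527 V=35.5527[hold]; j=1 S=124.2740 intr=0.0000 cont=13.3198 V=13.3198[hold]; j=2 S=191.5310 intr=0.0000 cont=2.3923 V=2.3923[hold]; j=3 S=295.1875 intr=0.0000 cont=0.0000 V=0.0000[hold]  S*(3)=-
k=2: j=0 S=100.1038 intr=14.0162 cont=24.6418 V=24.6418[hold]; j=1 S=154.2800 intr=0.0000 cont=8.0109 V=8.0109[hold]; j=2 S=237.7763 intr=0.0000 cont=1.2368 V=1.2368[hold]  S*(2)=-
k=1: j=0 S=124.2740 intr=0.0000 cont=16.5054 V=16.5054[hold]; j=1 S=191.5310 intr=0.0000 cont=4.7230 V=4.7230[hold]  S*(1)=-
k=0: j=0 S=154.2800 intr=0.0000 cont=10.7534 V=10.7534[hold]  S*(0)=-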